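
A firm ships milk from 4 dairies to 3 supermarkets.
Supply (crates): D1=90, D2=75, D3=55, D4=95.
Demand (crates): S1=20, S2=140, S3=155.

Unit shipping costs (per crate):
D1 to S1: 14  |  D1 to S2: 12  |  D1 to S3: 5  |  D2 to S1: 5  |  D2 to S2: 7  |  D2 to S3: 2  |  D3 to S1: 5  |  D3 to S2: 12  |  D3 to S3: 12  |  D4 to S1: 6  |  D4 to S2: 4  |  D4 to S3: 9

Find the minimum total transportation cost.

A cheapest plan:
  D1→S3: 90 × 5 = 450
  D2→S2: 10 × 7 = 70
  D2→S3: 65 × 2 = 130
  D3→S1: 20 × 5 = 100
  D3→S2: 35 × 12 = 420
  D4→S2: 95 × 4 = 380
Total = 450 + 70 + 130 + 100 + 420 + 380 = 1550.

1550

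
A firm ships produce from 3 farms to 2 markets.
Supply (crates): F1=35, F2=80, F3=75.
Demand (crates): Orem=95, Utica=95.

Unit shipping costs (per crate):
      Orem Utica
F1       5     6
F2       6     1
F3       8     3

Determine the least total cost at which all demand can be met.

780

One minimum-cost allocation:
  F1–Orem: 35 × 5 = 175
  F2–Orem: 60 × 6 = 360
  F2–Utica: 20 × 1 = 20
  F3–Utica: 75 × 3 = 225
Total = 175 + 360 + 20 + 225 = 780.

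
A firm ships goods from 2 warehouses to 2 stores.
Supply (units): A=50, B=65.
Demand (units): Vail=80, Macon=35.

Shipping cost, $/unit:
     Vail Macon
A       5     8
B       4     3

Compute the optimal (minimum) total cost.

An optimal shipping plan:
  A to Vail: 50 × $5 = $250
  B to Vail: 30 × $4 = $120
  B to Macon: 35 × $3 = $105
Total = 250 + 120 + 105 = $475.

475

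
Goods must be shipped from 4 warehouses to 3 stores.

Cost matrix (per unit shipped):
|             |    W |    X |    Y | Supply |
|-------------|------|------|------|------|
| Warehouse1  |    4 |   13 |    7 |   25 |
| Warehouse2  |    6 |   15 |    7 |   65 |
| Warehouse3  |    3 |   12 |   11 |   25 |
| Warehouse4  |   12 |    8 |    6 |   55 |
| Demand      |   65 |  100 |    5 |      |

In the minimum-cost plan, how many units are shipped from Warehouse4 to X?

55

The minimum-cost plan:
  Warehouse1 to X: 25 units
  Warehouse2 to W: 40 units
  Warehouse2 to X: 20 units
  Warehouse2 to Y: 5 units
  Warehouse3 to W: 25 units
  Warehouse4 to X: 55 units
Total cost = 1415.
So Warehouse4→X carries 55 units.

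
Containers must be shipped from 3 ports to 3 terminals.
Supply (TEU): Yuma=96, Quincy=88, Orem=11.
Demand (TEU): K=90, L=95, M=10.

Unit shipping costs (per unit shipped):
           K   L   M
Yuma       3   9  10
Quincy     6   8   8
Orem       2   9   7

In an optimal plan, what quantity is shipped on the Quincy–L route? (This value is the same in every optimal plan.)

Optimal shipments:
  Yuma->K: 89 × 3 = 267
  Yuma->L: 7 × 9 = 63
  Quincy->L: 88 × 8 = 704
  Orem->K: 1 × 2 = 2
  Orem->M: 10 × 7 = 70
Total cost = 1106.
So Quincy→L carries 88 TEU.

88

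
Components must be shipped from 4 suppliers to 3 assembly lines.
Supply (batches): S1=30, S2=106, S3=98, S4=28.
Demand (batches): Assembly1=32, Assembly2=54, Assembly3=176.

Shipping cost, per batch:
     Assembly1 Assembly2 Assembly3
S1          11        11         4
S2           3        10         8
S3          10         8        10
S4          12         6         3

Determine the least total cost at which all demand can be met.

A cheapest plan:
  S1->Assembly3: 30 × 4 = 120
  S2->Assembly1: 32 × 3 = 96
  S2->Assembly3: 74 × 8 = 592
  S3->Assembly2: 54 × 8 = 432
  S3->Assembly3: 44 × 10 = 440
  S4->Assembly3: 28 × 3 = 84
Total = 120 + 96 + 592 + 432 + 440 + 84 = 1764.
(Supply check: S1 ships 30; S2 ships 106; S3 ships 98; S4 ships 28.)

1764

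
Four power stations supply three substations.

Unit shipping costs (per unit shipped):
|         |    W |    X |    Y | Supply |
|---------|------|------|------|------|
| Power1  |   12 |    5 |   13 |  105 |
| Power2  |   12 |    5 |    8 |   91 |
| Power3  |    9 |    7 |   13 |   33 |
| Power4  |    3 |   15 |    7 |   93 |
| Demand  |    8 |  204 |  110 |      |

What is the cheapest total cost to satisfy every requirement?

An optimal shipping plan:
  Power1→X: 105 MWh
  Power2→X: 66 MWh
  Power2→Y: 25 MWh
  Power3→X: 33 MWh
  Power4→W: 8 MWh
  Power4→Y: 85 MWh
Total cost = 1905.
(Supply check: Power1 ships 105; Power2 ships 91; Power3 ships 33; Power4 ships 93.)

1905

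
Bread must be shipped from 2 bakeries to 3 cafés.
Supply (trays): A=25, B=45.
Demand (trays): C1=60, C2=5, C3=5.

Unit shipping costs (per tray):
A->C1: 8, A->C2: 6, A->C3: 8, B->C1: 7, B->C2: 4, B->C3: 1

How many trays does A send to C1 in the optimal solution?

Solving gives:
  A->C1: 25 × 8 = 200
  B->C1: 35 × 7 = 245
  B->C2: 5 × 4 = 20
  B->C3: 5 × 1 = 5
Total cost = 470.
So A→C1 carries 25 trays.

25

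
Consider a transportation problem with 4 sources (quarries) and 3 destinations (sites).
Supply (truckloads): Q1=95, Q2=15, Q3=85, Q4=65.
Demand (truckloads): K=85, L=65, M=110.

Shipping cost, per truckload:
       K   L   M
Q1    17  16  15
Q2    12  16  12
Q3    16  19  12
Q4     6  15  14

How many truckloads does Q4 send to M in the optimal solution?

0

The minimum-cost plan:
  Q1→K: 5 × 17 = 85
  Q1→L: 65 × 16 = 1040
  Q1→M: 25 × 15 = 375
  Q2→K: 15 × 12 = 180
  Q3→M: 85 × 12 = 1020
  Q4→K: 65 × 6 = 390
Total cost = 3090.
The route Q4→M is not used.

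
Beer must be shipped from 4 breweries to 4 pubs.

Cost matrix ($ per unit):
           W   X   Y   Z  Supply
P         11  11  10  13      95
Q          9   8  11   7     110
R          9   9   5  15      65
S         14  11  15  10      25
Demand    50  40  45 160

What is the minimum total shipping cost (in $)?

2520

Optimal allocation:
  P->W: 30 × $11 = $330
  P->X: 40 × $11 = $440
  P->Z: 25 × $13 = $325
  Q->Z: 110 × $7 = $770
  R->W: 20 × $9 = $180
  R->Y: 45 × $5 = $225
  S->Z: 25 × $10 = $250
Total = 330 + 440 + 325 + 770 + 180 + 225 + 250 = $2520.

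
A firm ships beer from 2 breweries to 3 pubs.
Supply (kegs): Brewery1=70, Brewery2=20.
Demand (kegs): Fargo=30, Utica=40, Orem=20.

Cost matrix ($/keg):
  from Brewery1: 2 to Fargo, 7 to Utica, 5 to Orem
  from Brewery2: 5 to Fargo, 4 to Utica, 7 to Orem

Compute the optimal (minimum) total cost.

Optimal allocation:
  Brewery1→Fargo: 30 × $2 = $60
  Brewery1→Utica: 20 × $7 = $140
  Brewery1→Orem: 20 × $5 = $100
  Brewery2→Utica: 20 × $4 = $80
Total = 60 + 140 + 100 + 80 = $380.
(Supply check: Brewery1 ships 70; Brewery2 ships 20.)

380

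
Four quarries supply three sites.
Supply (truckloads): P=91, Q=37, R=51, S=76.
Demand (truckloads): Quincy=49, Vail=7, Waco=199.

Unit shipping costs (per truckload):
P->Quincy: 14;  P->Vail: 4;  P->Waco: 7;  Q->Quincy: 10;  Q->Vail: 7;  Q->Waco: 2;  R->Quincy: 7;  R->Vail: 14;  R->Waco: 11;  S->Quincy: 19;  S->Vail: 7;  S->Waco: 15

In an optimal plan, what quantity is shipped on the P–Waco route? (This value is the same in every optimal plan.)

91

The minimum-cost plan:
  P->Waco: 91 × 7 = 637
  Q->Waco: 37 × 2 = 74
  R->Quincy: 49 × 7 = 343
  R->Waco: 2 × 11 = 22
  S->Vail: 7 × 7 = 49
  S->Waco: 69 × 15 = 1035
Total cost = 2160.
So P→Waco carries 91 truckloads.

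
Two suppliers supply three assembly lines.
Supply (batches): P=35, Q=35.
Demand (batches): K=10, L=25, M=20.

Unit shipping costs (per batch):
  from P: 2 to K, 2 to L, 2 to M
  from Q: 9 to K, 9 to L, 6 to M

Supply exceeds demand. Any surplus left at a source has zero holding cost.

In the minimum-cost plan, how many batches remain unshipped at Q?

An optimal plan:
  P→K: 10 × 2 = 20
  P→L: 25 × 2 = 50
  Q→M: 20 × 6 = 120
Total cost = 190.
Q ships 20 of its 35, leaving 15.

15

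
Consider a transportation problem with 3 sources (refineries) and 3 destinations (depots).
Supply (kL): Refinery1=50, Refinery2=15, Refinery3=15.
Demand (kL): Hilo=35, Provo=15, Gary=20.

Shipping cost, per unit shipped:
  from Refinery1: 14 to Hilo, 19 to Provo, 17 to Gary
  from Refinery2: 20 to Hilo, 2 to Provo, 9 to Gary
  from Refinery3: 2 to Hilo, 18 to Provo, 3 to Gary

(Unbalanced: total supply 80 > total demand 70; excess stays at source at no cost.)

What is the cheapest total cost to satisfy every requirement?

650

An optimal shipping plan:
  Refinery1–Hilo: 35 × 14 = 490
  Refinery1–Gary: 5 × 17 = 85
  Refinery2–Provo: 15 × 2 = 30
  Refinery3–Gary: 15 × 3 = 45
Total = 490 + 85 + 30 + 45 = 650.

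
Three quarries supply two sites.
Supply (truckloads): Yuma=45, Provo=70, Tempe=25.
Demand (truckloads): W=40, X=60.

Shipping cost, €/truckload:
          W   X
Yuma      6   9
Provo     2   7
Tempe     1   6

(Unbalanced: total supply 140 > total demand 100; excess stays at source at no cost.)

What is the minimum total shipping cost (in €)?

A cheapest plan:
  Yuma–X: 5 × €9 = €45
  Provo–W: 40 × €2 = €80
  Provo–X: 30 × €7 = €210
  Tempe–X: 25 × €6 = €150
Total = 45 + 80 + 210 + 150 = €485.

485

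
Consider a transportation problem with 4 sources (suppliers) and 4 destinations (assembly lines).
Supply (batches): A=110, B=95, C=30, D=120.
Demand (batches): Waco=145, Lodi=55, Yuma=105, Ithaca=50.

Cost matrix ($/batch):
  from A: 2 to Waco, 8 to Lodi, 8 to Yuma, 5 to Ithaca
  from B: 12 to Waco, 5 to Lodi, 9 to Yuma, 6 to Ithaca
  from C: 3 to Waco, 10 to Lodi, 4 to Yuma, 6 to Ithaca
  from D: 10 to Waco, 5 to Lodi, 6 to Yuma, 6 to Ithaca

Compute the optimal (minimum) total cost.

An optimal shipping plan:
  A–Waco: 110 batches
  B–Lodi: 45 batches
  B–Ithaca: 50 batches
  C–Waco: 30 batches
  D–Waco: 5 batches
  D–Lodi: 10 batches
  D–Yuma: 105 batches
Total cost = $1565.

1565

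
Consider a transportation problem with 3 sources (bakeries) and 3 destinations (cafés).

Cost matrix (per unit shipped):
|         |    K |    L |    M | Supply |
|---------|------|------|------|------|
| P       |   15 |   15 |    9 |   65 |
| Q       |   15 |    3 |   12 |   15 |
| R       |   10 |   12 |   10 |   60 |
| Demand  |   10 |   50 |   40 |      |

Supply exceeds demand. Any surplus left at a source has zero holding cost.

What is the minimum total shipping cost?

One minimum-cost allocation:
  P to M: 40 × 9 = 360
  Q to L: 15 × 3 = 45
  R to K: 10 × 10 = 100
  R to L: 35 × 12 = 420
Total = 360 + 45 + 100 + 420 = 925.
(Supply check: P ships 40; Q ships 15; R ships 45.)

925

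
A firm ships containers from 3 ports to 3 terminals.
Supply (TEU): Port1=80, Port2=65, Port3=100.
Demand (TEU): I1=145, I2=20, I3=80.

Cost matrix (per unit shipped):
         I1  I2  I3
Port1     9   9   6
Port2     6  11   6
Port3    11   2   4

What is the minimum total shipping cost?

1470

One minimum-cost allocation:
  Port1–I1: 80 × 9 = 720
  Port2–I1: 65 × 6 = 390
  Port3–I2: 20 × 2 = 40
  Port3–I3: 80 × 4 = 320
Total = 720 + 390 + 40 + 320 = 1470.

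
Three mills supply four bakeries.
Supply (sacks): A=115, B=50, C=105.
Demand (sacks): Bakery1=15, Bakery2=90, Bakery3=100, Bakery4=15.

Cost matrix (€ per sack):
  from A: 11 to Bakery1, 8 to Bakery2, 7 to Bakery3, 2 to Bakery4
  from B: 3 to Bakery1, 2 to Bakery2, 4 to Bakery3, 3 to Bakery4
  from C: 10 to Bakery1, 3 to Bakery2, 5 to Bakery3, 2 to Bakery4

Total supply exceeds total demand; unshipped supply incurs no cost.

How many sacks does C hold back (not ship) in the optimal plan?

An optimal plan:
  A–Bakery3: 50 × €7 = €350
  A–Bakery4: 15 × €2 = €30
  B–Bakery1: 15 × €3 = €45
  B–Bakery2: 35 × €2 = €70
  C–Bakery2: 55 × €3 = €165
  C–Bakery3: 50 × €5 = €250
Total cost = €910.
C ships 105 of its 105, leaving 0.

0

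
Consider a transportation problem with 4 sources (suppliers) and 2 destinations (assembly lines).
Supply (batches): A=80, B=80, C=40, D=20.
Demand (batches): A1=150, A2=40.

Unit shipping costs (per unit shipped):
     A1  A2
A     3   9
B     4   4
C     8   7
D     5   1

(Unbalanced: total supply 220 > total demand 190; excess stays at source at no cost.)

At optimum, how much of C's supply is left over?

30

An optimal plan:
  A–A1: 80 batches
  B–A1: 70 batches
  B–A2: 10 batches
  C–A2: 10 batches
  D–A2: 20 batches
Total cost = 650.
C ships 10 of its 40, leaving 30.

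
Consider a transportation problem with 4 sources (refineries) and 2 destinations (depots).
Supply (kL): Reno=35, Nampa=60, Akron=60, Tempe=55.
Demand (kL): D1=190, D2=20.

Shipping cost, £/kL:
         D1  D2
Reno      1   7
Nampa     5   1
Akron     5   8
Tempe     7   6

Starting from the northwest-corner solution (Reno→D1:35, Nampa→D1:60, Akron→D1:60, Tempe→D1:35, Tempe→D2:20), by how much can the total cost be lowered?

Current plan cost = 35·1 + 60·5 + 60·5 + 35·7 + 20·6 = £1000.
Optimal plan:
  Reno to D1: 35 × £1 = £35
  Nampa to D1: 40 × £5 = £200
  Nampa to D2: 20 × £1 = £20
  Akron to D1: 60 × £5 = £300
  Tempe to D1: 55 × £7 = £385
Optimal cost = £940.
Saving = 1000 − 940 = £60.

60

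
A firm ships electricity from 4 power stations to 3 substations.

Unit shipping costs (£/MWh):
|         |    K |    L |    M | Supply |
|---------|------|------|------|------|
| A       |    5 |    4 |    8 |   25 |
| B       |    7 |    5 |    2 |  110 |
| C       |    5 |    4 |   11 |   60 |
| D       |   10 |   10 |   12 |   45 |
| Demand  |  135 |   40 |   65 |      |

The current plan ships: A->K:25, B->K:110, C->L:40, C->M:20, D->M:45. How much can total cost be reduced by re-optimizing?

575

Current plan cost = 25·5 + 110·7 + 40·4 + 20·11 + 45·12 = £1815.
Optimal plan:
  A–K: 25 × £5 = £125
  B–K: 5 × £7 = £35
  B–L: 40 × £5 = £200
  B–M: 65 × £2 = £130
  C–K: 60 × £5 = £300
  D–K: 45 × £10 = £450
Optimal cost = £1240.
Saving = 1815 − 1240 = £575.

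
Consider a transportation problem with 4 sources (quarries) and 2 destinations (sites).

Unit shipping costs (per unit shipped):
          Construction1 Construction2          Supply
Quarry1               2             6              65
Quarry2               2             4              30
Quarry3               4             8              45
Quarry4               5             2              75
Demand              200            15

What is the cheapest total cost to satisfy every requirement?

700

An optimal shipping plan:
  Quarry1 to Construction1: 65 × 2 = 130
  Quarry2 to Construction1: 30 × 2 = 60
  Quarry3 to Construction1: 45 × 4 = 180
  Quarry4 to Construction1: 60 × 5 = 300
  Quarry4 to Construction2: 15 × 2 = 30
Total = 130 + 60 + 180 + 300 + 30 = 700.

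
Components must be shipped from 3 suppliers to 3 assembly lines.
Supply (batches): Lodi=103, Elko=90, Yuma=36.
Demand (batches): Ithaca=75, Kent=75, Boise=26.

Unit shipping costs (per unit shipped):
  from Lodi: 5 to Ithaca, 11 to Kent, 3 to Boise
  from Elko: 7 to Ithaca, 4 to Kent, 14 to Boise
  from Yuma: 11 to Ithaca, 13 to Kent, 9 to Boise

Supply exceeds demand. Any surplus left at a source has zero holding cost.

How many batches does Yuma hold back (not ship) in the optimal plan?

Minimum-cost shipments:
  Lodi->Ithaca: 75 × 5 = 375
  Lodi->Boise: 26 × 3 = 78
  Elko->Kent: 75 × 4 = 300
Total cost = 753.
Yuma ships 0 of its 36, leaving 36.

36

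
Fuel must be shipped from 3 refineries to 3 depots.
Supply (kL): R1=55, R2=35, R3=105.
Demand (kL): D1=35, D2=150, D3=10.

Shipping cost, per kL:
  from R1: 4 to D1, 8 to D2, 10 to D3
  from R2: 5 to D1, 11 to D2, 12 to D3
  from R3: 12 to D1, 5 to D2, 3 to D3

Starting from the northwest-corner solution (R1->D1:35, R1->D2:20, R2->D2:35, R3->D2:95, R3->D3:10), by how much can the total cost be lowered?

Current plan cost = 35·4 + 20·8 + 35·11 + 95·5 + 10·3 = 1190.
Optimal plan:
  R1 to D2: 55 × 8 = 440
  R2 to D1: 35 × 5 = 175
  R3 to D2: 95 × 5 = 475
  R3 to D3: 10 × 3 = 30
Optimal cost = 1120.
Saving = 1190 − 1120 = 70.

70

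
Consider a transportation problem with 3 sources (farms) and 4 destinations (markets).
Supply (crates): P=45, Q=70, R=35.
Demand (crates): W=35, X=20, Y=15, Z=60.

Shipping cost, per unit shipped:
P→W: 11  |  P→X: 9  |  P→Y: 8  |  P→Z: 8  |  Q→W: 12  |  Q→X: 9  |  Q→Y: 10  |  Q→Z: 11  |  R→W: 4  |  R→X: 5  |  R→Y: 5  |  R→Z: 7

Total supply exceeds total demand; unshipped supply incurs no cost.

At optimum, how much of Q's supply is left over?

An optimal plan:
  P→Z: 45 × 8 = 360
  Q→X: 20 × 9 = 180
  Q→Y: 15 × 10 = 150
  Q→Z: 15 × 11 = 165
  R→W: 35 × 4 = 140
Total cost = 995.
Q ships 50 of its 70, leaving 20.

20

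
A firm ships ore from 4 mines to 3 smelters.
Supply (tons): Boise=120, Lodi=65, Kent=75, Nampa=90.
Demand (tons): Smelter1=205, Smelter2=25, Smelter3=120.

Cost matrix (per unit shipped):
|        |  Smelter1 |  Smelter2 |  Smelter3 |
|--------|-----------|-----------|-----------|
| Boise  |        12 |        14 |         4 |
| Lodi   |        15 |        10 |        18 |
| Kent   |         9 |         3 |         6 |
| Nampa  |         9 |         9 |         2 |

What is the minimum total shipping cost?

2790

Optimal allocation:
  Boise to Smelter3: 120 × 4 = 480
  Lodi to Smelter1: 65 × 15 = 975
  Kent to Smelter1: 50 × 9 = 450
  Kent to Smelter2: 25 × 3 = 75
  Nampa to Smelter1: 90 × 9 = 810
Total = 480 + 975 + 450 + 75 + 810 = 2790.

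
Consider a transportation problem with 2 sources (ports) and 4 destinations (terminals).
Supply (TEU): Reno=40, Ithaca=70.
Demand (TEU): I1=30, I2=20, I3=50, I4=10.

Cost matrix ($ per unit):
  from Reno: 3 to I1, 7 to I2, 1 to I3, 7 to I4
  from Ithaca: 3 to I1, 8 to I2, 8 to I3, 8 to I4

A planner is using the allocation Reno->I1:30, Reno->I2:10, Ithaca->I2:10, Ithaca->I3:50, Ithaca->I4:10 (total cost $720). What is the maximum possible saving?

270

Current plan cost = 30·3 + 10·7 + 10·8 + 50·8 + 10·8 = $720.
Optimal plan:
  Reno–I3: 40 TEU
  Ithaca–I1: 30 TEU
  Ithaca–I2: 20 TEU
  Ithaca–I3: 10 TEU
  Ithaca–I4: 10 TEU
Optimal cost = $450.
Saving = 720 − 450 = $270.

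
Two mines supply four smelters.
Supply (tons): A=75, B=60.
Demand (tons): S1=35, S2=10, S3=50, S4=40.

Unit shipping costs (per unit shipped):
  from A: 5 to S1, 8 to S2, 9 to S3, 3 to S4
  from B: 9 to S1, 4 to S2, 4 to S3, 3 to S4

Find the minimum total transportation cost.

An optimal shipping plan:
  A–S1: 35 tons
  A–S4: 40 tons
  B–S2: 10 tons
  B–S3: 50 tons
Total cost = 535.
(Supply check: A ships 75; B ships 60.)

535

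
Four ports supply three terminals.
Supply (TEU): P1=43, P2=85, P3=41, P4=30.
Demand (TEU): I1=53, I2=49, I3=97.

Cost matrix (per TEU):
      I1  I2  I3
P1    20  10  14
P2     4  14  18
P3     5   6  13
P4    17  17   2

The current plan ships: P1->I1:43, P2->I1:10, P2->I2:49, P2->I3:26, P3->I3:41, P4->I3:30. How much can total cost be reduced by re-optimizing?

983

Current plan cost = 43·20 + 10·4 + 49·14 + 26·18 + 41·13 + 30·2 = 2647.
Optimal plan:
  P1 to I2: 8 TEU
  P1 to I3: 35 TEU
  P2 to I1: 53 TEU
  P2 to I3: 32 TEU
  P3 to I2: 41 TEU
  P4 to I3: 30 TEU
Optimal cost = 1664.
Saving = 2647 − 1664 = 983.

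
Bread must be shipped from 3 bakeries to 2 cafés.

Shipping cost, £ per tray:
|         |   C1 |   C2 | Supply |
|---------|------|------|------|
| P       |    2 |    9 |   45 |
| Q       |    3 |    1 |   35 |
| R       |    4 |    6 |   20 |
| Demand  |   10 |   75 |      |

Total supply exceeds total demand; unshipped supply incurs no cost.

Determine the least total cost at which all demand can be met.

355

Optimal allocation:
  P–C1: 10 × £2 = £20
  P–C2: 20 × £9 = £180
  Q–C2: 35 × £1 = £35
  R–C2: 20 × £6 = £120
Total = 20 + 180 + 35 + 120 = £355.
(Supply check: P ships 30; Q ships 35; R ships 20.)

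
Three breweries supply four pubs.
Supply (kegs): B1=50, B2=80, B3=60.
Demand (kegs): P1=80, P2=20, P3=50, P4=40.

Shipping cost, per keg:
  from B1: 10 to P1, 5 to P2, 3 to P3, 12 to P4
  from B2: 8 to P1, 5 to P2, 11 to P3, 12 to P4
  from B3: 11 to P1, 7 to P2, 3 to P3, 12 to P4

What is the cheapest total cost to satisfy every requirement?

A cheapest plan:
  B1–P2: 20 × 5 = 100
  B1–P4: 30 × 12 = 360
  B2–P1: 80 × 8 = 640
  B3–P3: 50 × 3 = 150
  B3–P4: 10 × 12 = 120
Total = 100 + 360 + 640 + 150 + 120 = 1370.

1370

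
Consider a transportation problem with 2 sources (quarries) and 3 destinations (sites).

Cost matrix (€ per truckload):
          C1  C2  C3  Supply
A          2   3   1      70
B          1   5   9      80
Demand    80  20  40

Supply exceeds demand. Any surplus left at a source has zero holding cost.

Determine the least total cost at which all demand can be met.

180

A cheapest plan:
  A to C2: 20 truckloads
  A to C3: 40 truckloads
  B to C1: 80 truckloads
Total cost = €180.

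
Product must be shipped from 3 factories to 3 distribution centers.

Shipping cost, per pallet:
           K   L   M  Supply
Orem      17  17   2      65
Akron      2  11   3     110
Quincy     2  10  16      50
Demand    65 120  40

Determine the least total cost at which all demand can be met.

1630

A cheapest plan:
  Orem to L: 25 × 17 = 425
  Orem to M: 40 × 2 = 80
  Akron to K: 65 × 2 = 130
  Akron to L: 45 × 11 = 495
  Quincy to L: 50 × 10 = 500
Total = 425 + 80 + 130 + 495 + 500 = 1630.
(Supply check: Orem ships 65; Akron ships 110; Quincy ships 50.)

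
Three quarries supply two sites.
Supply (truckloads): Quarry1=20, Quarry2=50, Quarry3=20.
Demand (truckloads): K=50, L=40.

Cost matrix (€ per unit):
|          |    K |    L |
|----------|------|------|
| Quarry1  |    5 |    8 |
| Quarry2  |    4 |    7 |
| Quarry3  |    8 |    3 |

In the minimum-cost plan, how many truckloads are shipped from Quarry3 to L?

The minimum-cost plan:
  Quarry1->K: 20 × €5 = €100
  Quarry2->K: 30 × €4 = €120
  Quarry2->L: 20 × €7 = €140
  Quarry3->L: 20 × €3 = €60
Total cost = €420.
So Quarry3→L carries 20 truckloads.

20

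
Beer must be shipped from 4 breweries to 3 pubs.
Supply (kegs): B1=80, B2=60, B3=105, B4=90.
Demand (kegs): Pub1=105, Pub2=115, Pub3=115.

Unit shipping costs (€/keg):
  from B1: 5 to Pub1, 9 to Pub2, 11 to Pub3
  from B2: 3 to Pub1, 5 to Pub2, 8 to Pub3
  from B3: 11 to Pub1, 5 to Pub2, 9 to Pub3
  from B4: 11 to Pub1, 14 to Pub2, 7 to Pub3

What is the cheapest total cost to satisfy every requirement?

1880

Optimal allocation:
  B1 to Pub1: 80 × €5 = €400
  B2 to Pub1: 25 × €3 = €75
  B2 to Pub2: 10 × €5 = €50
  B2 to Pub3: 25 × €8 = €200
  B3 to Pub2: 105 × €5 = €525
  B4 to Pub3: 90 × €7 = €630
Total = 400 + 75 + 50 + 200 + 525 + 630 = €1880.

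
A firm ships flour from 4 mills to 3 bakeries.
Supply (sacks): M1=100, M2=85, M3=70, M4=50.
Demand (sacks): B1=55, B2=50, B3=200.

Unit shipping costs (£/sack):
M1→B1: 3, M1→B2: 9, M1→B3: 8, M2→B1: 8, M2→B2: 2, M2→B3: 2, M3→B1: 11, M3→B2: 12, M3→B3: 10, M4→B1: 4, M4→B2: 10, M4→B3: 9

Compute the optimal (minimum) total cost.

A cheapest plan:
  M1->B1: 5 × £3 = £15
  M1->B3: 95 × £8 = £760
  M2->B2: 50 × £2 = £100
  M2->B3: 35 × £2 = £70
  M3->B3: 70 × £10 = £700
  M4->B1: 50 × £4 = £200
Total = 15 + 760 + 100 + 70 + 700 + 200 = £1845.

1845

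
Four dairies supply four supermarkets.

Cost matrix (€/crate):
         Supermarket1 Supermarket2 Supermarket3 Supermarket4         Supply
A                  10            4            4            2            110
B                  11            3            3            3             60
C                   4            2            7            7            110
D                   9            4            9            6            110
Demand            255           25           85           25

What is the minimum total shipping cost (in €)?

2210

Optimal allocation:
  A to Supermarket1: 35 × €10 = €350
  A to Supermarket2: 25 × €4 = €100
  A to Supermarket3: 25 × €4 = €100
  A to Supermarket4: 25 × €2 = €50
  B to Supermarket3: 60 × €3 = €180
  C to Supermarket1: 110 × €4 = €440
  D to Supermarket1: 110 × €9 = €990
Total = 350 + 100 + 100 + 50 + 180 + 440 + 990 = €2210.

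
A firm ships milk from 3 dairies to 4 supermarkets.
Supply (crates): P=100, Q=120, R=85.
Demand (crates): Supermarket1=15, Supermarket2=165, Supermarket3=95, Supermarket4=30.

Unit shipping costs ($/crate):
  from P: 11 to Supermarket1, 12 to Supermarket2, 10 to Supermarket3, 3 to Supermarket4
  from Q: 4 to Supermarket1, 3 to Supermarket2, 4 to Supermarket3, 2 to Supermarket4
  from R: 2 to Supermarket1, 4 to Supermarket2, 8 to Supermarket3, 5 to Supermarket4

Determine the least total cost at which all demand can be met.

One minimum-cost allocation:
  P→Supermarket3: 70 × $10 = $700
  P→Supermarket4: 30 × $3 = $90
  Q→Supermarket2: 95 × $3 = $285
  Q→Supermarket3: 25 × $4 = $100
  R→Supermarket1: 15 × $2 = $30
  R→Supermarket2: 70 × $4 = $280
Total = 700 + 90 + 285 + 100 + 30 + 280 = $1485.

1485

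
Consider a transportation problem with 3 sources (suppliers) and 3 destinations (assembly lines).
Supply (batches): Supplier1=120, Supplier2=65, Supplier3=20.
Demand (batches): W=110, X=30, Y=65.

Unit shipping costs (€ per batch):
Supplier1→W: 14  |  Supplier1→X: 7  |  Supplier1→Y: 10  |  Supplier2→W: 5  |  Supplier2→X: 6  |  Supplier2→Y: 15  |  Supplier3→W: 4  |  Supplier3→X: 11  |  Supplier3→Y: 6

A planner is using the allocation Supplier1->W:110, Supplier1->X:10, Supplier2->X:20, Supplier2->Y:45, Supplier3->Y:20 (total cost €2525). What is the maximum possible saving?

Current plan cost = 110·14 + 10·7 + 20·6 + 45·15 + 20·6 = €2525.
Optimal plan:
  Supplier1→W: 25 batches
  Supplier1→X: 30 batches
  Supplier1→Y: 65 batches
  Supplier2→W: 65 batches
  Supplier3→W: 20 batches
Optimal cost = €1615.
Saving = 2525 − 1615 = €910.

910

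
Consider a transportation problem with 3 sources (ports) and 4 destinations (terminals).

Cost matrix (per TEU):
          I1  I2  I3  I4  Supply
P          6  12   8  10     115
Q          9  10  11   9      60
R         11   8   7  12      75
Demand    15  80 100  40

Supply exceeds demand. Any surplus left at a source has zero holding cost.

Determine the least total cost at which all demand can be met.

1900

A cheapest plan:
  P→I1: 15 × 6 = 90
  P→I3: 100 × 8 = 800
  Q→I2: 5 × 10 = 50
  Q→I4: 40 × 9 = 360
  R→I2: 75 × 8 = 600
Total = 90 + 800 + 50 + 360 + 600 = 1900.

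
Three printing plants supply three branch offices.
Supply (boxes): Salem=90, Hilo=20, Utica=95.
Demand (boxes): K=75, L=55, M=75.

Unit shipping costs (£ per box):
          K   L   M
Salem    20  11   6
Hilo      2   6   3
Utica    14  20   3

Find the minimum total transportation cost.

Optimal allocation:
  Salem–L: 55 boxes
  Salem–M: 35 boxes
  Hilo–K: 20 boxes
  Utica–K: 55 boxes
  Utica–M: 40 boxes
Total cost = £1745.

1745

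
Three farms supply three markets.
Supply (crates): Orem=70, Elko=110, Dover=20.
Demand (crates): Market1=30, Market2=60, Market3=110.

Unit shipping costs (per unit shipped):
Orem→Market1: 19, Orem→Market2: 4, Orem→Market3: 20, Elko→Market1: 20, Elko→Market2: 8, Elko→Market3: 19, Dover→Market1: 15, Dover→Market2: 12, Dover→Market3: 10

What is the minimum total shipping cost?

A cheapest plan:
  Orem to Market1: 10 crates
  Orem to Market2: 60 crates
  Elko to Market1: 20 crates
  Elko to Market3: 90 crates
  Dover to Market3: 20 crates
Total cost = 2740.
(Supply check: Orem ships 70; Elko ships 110; Dover ships 20.)

2740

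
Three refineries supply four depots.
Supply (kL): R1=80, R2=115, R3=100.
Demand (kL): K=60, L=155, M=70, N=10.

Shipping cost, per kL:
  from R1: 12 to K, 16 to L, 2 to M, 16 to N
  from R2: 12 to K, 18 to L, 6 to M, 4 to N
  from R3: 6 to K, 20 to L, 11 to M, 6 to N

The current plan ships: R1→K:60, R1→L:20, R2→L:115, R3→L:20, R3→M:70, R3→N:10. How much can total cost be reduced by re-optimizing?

950

Current plan cost = 60·12 + 20·16 + 115·18 + 20·20 + 70·11 + 10·6 = 4340.
Optimal plan:
  R1->L: 10 × 16 = 160
  R1->M: 70 × 2 = 140
  R2->L: 115 × 18 = 2070
  R3->K: 60 × 6 = 360
  R3->L: 30 × 20 = 600
  R3->N: 10 × 6 = 60
Optimal cost = 3390.
Saving = 4340 − 3390 = 950.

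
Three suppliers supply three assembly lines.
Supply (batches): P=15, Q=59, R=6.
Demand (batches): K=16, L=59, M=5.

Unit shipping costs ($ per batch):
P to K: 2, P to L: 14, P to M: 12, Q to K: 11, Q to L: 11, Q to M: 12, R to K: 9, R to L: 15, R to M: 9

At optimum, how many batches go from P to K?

15

Optimal shipments:
  P to K: 15 batches
  Q to L: 59 batches
  R to K: 1 batches
  R to M: 5 batches
Total cost = $733.
So P→K carries 15 batches.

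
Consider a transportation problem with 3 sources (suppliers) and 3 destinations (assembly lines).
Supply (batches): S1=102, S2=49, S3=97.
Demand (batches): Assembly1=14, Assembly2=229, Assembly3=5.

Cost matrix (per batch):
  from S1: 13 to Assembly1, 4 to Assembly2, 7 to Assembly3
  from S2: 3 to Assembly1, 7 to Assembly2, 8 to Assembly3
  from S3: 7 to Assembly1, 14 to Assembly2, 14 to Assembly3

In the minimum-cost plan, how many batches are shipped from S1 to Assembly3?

0

The minimum-cost plan:
  S1 to Assembly2: 102 × 4 = 408
  S2 to Assembly2: 49 × 7 = 343
  S3 to Assembly1: 14 × 7 = 98
  S3 to Assembly2: 78 × 14 = 1092
  S3 to Assembly3: 5 × 14 = 70
Total cost = 2011.
The route S1→Assembly3 is not used.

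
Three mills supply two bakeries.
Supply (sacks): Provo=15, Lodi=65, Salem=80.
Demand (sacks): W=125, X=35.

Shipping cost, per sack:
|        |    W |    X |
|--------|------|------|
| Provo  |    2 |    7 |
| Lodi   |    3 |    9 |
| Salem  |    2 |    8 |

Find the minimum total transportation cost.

A cheapest plan:
  Provo->X: 15 × 7 = 105
  Lodi->W: 45 × 3 = 135
  Lodi->X: 20 × 9 = 180
  Salem->W: 80 × 2 = 160
Total = 105 + 135 + 180 + 160 = 580.

580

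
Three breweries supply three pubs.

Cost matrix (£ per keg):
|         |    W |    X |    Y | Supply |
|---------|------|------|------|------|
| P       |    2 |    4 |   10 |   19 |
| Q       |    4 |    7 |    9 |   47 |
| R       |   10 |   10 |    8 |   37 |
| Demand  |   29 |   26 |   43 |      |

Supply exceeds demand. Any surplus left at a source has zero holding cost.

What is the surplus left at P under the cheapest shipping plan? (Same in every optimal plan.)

Minimum-cost shipments:
  P->X: 19 × £4 = £76
  Q->W: 29 × £4 = £116
  Q->X: 7 × £7 = £49
  Q->Y: 6 × £9 = £54
  R->Y: 37 × £8 = £296
Total cost = £591.
P ships 19 of its 19, leaving 0.

0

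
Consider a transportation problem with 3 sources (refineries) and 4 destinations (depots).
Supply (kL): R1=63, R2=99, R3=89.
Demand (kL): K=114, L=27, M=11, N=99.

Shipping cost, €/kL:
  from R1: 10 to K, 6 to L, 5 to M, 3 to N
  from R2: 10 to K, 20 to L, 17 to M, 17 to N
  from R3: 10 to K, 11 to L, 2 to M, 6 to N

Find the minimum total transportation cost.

1810

Optimal allocation:
  R1–L: 27 kL
  R1–N: 36 kL
  R2–K: 99 kL
  R3–K: 15 kL
  R3–M: 11 kL
  R3–N: 63 kL
Total cost = €1810.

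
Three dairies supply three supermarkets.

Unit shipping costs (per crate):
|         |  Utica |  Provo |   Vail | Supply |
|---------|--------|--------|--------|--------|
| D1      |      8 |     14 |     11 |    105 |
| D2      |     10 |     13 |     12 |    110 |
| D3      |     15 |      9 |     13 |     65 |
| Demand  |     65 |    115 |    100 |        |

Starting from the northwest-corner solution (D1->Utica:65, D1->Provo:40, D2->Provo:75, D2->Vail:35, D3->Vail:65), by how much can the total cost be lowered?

Current plan cost = 65·8 + 40·14 + 75·13 + 35·12 + 65·13 = 3320.
Optimal plan:
  D1 to Utica: 65 × 8 = 520
  D1 to Vail: 40 × 11 = 440
  D2 to Provo: 50 × 13 = 650
  D2 to Vail: 60 × 12 = 720
  D3 to Provo: 65 × 9 = 585
Optimal cost = 2915.
Saving = 3320 − 2915 = 405.

405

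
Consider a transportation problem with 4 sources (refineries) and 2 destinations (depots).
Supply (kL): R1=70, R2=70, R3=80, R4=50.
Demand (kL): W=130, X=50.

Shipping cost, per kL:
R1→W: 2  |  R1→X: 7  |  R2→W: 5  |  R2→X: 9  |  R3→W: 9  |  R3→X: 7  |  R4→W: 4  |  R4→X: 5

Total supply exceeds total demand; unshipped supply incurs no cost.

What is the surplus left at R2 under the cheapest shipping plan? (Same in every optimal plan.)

Minimum-cost shipments:
  R1 to W: 70 × 2 = 140
  R2 to W: 60 × 5 = 300
  R4 to X: 50 × 5 = 250
Total cost = 690.
R2 ships 60 of its 70, leaving 10.

10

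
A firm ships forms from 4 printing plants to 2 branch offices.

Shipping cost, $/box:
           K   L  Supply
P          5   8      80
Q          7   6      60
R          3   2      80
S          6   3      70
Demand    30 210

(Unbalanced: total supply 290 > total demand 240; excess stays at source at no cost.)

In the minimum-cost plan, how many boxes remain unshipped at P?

50

Minimum-cost shipments:
  P–K: 30 × $5 = $150
  Q–L: 60 × $6 = $360
  R–L: 80 × $2 = $160
  S–L: 70 × $3 = $210
Total cost = $880.
P ships 30 of its 80, leaving 50.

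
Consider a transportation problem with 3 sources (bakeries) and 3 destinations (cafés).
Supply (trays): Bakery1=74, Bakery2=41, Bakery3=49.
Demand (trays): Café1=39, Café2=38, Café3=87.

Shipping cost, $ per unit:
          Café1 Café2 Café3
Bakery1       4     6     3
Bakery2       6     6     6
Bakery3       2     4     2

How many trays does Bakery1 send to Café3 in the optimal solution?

Solving gives:
  Bakery1–Café3: 74 × $3 = $222
  Bakery2–Café1: 3 × $6 = $18
  Bakery2–Café2: 38 × $6 = $228
  Bakery3–Café1: 36 × $2 = $72
  Bakery3–Café3: 13 × $2 = $26
Total cost = $566.
So Bakery1→Café3 carries 74 trays.

74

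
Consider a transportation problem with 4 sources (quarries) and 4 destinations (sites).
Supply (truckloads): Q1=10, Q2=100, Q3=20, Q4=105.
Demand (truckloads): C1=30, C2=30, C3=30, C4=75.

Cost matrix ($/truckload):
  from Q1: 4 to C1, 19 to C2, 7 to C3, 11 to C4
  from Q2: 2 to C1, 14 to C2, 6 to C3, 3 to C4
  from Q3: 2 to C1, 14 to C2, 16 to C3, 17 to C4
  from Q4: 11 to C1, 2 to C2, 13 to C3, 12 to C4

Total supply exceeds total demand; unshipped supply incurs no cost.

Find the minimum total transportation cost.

An optimal shipping plan:
  Q1->C3: 10 × $7 = $70
  Q2->C1: 10 × $2 = $20
  Q2->C3: 15 × $6 = $90
  Q2->C4: 75 × $3 = $225
  Q3->C1: 20 × $2 = $40
  Q4->C2: 30 × $2 = $60
  Q4->C3: 5 × $13 = $65
Total = 70 + 20 + 90 + 225 + 40 + 60 + 65 = $570.
(Supply check: Q1 ships 10; Q2 ships 100; Q3 ships 20; Q4 ships 35.)

570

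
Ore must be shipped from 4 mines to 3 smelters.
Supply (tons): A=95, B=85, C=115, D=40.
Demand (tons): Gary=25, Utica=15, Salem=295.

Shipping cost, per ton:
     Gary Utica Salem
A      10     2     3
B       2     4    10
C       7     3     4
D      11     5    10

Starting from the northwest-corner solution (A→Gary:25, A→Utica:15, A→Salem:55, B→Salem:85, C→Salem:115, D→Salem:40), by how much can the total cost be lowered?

Current plan cost = 25·10 + 15·2 + 55·3 + 85·10 + 115·4 + 40·10 = 2155.
Optimal plan:
  A->Salem: 95 × 3 = 285
  B->Gary: 25 × 2 = 50
  B->Utica: 15 × 4 = 60
  B->Salem: 45 × 10 = 450
  C->Salem: 115 × 4 = 460
  D->Salem: 40 × 10 = 400
Optimal cost = 1705.
Saving = 2155 − 1705 = 450.

450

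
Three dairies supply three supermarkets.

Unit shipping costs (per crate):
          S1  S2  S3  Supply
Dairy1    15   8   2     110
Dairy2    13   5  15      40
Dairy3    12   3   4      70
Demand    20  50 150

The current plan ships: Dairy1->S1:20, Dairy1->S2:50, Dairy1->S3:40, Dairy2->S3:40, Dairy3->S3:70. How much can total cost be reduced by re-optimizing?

Current plan cost = 20·15 + 50·8 + 40·2 + 40·15 + 70·4 = 1660.
Optimal plan:
  Dairy1 to S3: 110 × 2 = 220
  Dairy2 to S1: 20 × 13 = 260
  Dairy2 to S2: 20 × 5 = 100
  Dairy3 to S2: 30 × 3 = 90
  Dairy3 to S3: 40 × 4 = 160
Optimal cost = 830.
Saving = 1660 − 830 = 830.

830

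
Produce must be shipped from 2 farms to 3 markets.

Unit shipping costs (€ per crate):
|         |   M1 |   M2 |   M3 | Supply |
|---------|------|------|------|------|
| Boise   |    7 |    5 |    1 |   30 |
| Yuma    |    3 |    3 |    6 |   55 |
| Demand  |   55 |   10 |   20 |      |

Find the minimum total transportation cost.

235

One minimum-cost allocation:
  Boise–M2: 10 × €5 = €50
  Boise–M3: 20 × €1 = €20
  Yuma–M1: 55 × €3 = €165
Total = 50 + 20 + 165 = €235.
(Supply check: Boise ships 30; Yuma ships 55.)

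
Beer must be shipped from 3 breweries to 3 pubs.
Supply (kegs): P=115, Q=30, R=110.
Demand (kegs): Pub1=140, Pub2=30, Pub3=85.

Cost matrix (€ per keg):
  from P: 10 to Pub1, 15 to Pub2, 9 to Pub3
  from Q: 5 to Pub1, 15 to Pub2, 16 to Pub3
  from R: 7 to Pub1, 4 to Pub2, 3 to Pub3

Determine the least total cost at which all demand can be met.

1655

One minimum-cost allocation:
  P to Pub1: 110 × €10 = €1100
  P to Pub3: 5 × €9 = €45
  Q to Pub1: 30 × €5 = €150
  R to Pub2: 30 × €4 = €120
  R to Pub3: 80 × €3 = €240
Total = 1100 + 45 + 150 + 120 + 240 = €1655.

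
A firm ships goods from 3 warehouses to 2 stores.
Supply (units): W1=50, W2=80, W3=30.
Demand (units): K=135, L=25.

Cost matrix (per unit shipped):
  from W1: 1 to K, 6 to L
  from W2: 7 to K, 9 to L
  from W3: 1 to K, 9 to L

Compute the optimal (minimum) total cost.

A cheapest plan:
  W1→K: 50 × 1 = 50
  W2→K: 55 × 7 = 385
  W2→L: 25 × 9 = 225
  W3→K: 30 × 1 = 30
Total = 50 + 385 + 225 + 30 = 690.

690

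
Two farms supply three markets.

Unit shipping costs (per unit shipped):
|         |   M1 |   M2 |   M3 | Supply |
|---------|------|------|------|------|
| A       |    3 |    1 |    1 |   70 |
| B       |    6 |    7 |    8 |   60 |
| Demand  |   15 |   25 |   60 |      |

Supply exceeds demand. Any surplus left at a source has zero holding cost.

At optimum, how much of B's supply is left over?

An optimal plan:
  A–M2: 10 × 1 = 10
  A–M3: 60 × 1 = 60
  B–M1: 15 × 6 = 90
  B–M2: 15 × 7 = 105
Total cost = 265.
B ships 30 of its 60, leaving 30.

30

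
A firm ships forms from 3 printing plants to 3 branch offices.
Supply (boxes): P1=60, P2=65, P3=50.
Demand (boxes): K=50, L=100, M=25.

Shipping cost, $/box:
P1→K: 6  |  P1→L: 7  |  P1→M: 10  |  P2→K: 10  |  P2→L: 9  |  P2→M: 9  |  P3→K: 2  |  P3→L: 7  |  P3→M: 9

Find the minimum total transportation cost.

One minimum-cost allocation:
  P1 to L: 60 × $7 = $420
  P2 to L: 40 × $9 = $360
  P2 to M: 25 × $9 = $225
  P3 to K: 50 × $2 = $100
Total = 420 + 360 + 225 + 100 = $1105.
(Supply check: P1 ships 60; P2 ships 65; P3 ships 50.)

1105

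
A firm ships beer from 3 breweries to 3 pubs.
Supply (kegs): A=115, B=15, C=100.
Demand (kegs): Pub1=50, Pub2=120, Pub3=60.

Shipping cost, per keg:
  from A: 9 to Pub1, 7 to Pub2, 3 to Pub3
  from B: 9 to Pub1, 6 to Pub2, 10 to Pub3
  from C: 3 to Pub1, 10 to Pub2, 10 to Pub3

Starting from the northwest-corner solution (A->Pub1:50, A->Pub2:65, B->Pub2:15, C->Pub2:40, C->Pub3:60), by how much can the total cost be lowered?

Current plan cost = 50·9 + 65·7 + 15·6 + 40·10 + 60·10 = 1995.
Optimal plan:
  A→Pub2: 55 × 7 = 385
  A→Pub3: 60 × 3 = 180
  B→Pub2: 15 × 6 = 90
  C→Pub1: 50 × 3 = 150
  C→Pub2: 50 × 10 = 500
Optimal cost = 1305.
Saving = 1995 − 1305 = 690.

690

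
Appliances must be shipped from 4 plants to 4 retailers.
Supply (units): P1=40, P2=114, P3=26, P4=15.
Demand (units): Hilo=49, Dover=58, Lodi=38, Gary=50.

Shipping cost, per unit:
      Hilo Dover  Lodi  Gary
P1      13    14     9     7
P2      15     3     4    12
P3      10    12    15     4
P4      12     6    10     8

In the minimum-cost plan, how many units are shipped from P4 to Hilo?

The minimum-cost plan:
  P1->Gary: 40 × 7 = 280
  P2->Hilo: 18 × 15 = 270
  P2->Dover: 58 × 3 = 174
  P2->Lodi: 38 × 4 = 152
  P3->Hilo: 16 × 10 = 160
  P3->Gary: 10 × 4 = 40
  P4->Hilo: 15 × 12 = 180
Total cost = 1256.
So P4→Hilo carries 15 units.

15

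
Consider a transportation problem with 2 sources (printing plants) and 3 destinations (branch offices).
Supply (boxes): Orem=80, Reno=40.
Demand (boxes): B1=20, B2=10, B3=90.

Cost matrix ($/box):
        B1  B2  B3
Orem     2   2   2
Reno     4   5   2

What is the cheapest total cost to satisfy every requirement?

240

One minimum-cost allocation:
  Orem to B1: 20 × $2 = $40
  Orem to B2: 10 × $2 = $20
  Orem to B3: 50 × $2 = $100
  Reno to B3: 40 × $2 = $80
Total = 40 + 20 + 100 + 80 = $240.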